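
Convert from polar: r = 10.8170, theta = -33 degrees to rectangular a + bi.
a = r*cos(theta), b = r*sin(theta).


a = 10.8170*cos(-33°) = 10.8170*0.83867 = 9.0719
b = 10.8170*sin(-33°) = 10.8170*(-0.54464) = -5.8914

9.0719 - 5.8914i


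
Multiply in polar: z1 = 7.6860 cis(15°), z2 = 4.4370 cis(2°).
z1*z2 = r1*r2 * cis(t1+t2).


r = 7.6860 * 4.4370 = 34.1028
theta = 15° + 2° = 17° = 17° (mod 360)

34.1028 cis(17°)


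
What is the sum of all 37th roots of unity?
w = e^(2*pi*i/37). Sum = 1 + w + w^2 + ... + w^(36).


The sum of all 37th roots of unity is 0.
Geometric series: (1 - w^37)/(1 - w) = (1-1)/(1-w) = 0 since w^37 = 1, w ≠ 1.
Alternatively: coefficient of z^36 in z^37 - 1 is 0.

0


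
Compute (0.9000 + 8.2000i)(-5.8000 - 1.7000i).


Real = 0.9*(-5.8) - 8.2*(-1.7) = -5.22 - (-13.94) = 8.72
Imag = 0.9*(-1.7) - (5.8)*8.2 = -1.53 - (47.56) = -49.09

8.7200 - 49.0900i


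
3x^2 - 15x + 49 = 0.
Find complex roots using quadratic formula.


disc = (-15)^2 - 4*3*49 = 225 - 588 = -363
sqrt(|disc|) = sqrt(363) = 19.0526
Real part = 15/(2*3) = 2.5000
Imag part = 19.0526/(2*3) = 3.1754

2.5000 ± 3.1754i


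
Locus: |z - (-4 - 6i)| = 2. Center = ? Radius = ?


|z - z0| = r is a circle with center z0 and radius r.
Center = (-4, -6), radius = 2

Circle with center (-4, -6) and radius 2


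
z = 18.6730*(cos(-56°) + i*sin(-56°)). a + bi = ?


a = 18.6730*cos(-56°) = 18.6730*0.55919 = 10.4418
b = 18.6730*sin(-56°) = 18.6730*(-0.829038) = -15.4806

10.4418 - 15.4806i


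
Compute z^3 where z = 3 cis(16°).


r^3 = 3^3 = 27
n*theta = 3*16° = 48° = 48° (mod 360)
a = 27*cos(48°) = 18.0665
b = 27*sin(48°) = 20.0649

27 cis(48°) = 18.0665 + 20.0649i


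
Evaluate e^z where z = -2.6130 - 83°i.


e^-2.6130 = 0.0733
cos(-83°) = 0.1219
sin(-83°) = -0.9925
Real = 0.0733*0.1219 = 0.0089
Imag = 0.0733*(-0.9925) = -0.0728

0.0089 - 0.0728i


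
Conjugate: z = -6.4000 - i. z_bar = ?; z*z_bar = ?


z_bar = -6.4000 + i
z*z_bar = (-6.4)^2 + (-1)^2 = 40.96 + 1 = 41.96

z_bar = -6.4000 + i, z*z_bar = 41.96


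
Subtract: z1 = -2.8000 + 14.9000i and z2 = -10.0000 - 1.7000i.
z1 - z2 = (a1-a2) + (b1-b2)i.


Real: -2.8 + 10 = 7.2
Imag: 14.9 + 1.7 = 16.6

7.2000 + 16.6000i


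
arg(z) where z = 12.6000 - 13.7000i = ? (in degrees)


Re = 12.6, Im = -13.7
arg = atan2(-13.7, 12.6) = -47.3950 degrees

arg(z) = -47.3950 degrees


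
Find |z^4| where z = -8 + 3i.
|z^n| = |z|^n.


|z| = sqrt(64+9) = sqrt(73) = 8.5440
|z^4| = |z|^4 = (sqrt(73))^4 = 73^2 = 5329

|z^4| = 5329


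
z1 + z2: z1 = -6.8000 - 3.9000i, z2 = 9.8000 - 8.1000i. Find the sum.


Real: -6.8 + 9.8 = 3
Imag: -3.9 - 8.1 = -12

3.0000 - 12.0000i


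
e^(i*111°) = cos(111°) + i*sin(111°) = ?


cos(111°) = -0.3584
sin(111°) = 0.9336

e^(i*111°) = -0.3584 + 0.9336i


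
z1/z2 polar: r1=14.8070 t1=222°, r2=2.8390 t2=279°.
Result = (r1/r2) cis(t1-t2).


r = 14.8070 / 2.8390 = 5.2156
theta = 222° - 279° = -57° = 303° (mod 360)

5.2156 cis(303°)


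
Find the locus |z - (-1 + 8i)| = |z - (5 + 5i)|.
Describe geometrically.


Equal distances means the locus is the perpendicular bisector of z1 and z2.
Midpoint = ((-1+5)/2, (8+5)/2) = (2.0000, 6.5000)

Perpendicular bisector through (2.0000, 6.5000)


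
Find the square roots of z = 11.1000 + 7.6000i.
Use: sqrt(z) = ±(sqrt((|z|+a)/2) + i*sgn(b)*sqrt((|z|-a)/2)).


|z| = sqrt(123.21+57.76) = 13.4525
sqrt((|z|+a)/2) = sqrt((13.4525+11.1)/2) = sqrt(12.2763) = 3.5037
sqrt((|z|-a)/2) = sqrt((13.4525-11.1)/2) = sqrt(1.1763) = 1.0846

±(3.5037 + 1.0846i) i.e. 3.5037 + 1.0846i and -3.5037 - 1.0846i


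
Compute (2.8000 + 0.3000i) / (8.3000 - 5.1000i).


Conjugate of z2 = 8.3000 + 5.1000i
Numerator: (2.8000 + 0.3000i)(8.3000 + 5.1000i) = 21.7100 + 16.7700i
Denominator: 8.3^2 + (-5.1)^2 = 94.9
Result = (21.7100 + 16.7700i)/94.9

0.2288 + 0.1767i


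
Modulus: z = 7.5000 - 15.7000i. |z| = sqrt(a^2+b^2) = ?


|z| = sqrt(7.5^2 + (-15.7)^2) = sqrt(56.25 + 246.49) = sqrt(302.74) = 17.3994

|z| = 17.3994


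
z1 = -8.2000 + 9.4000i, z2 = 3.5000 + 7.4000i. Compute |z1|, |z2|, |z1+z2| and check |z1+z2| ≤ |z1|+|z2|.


|z1| = sqrt((-8.2)^2 + 9.4^2) = sqrt(155.6) = 12.4740
|z2| = sqrt(3.5^2 + 7.4^2) = sqrt(67.01) = 8.1860
z1+z2 = -4.7000 + 16.8000i
|z1+z2| = sqrt(304.33) = 17.4451
|z1|+|z2| = 12.4740 + 8.1860 = 20.6600

|z1+z2| = 17.4451 ≤ |z1|+|z2| = 20.6600 (verified)


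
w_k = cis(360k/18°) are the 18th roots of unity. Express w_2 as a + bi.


Angle = 360*2/18 = 40°
a = cos(40°) = 0.7660
b = sin(40°) = 0.6428

0.7660 + 0.6428i


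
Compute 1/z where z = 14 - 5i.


|z|^2 = 196+25 = 221
1/z = (14 + 5i)/221

1/z = 0.0633 + 0.0226i


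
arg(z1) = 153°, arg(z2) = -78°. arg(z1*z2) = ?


arg(z1*z2) = 153° - 78° = 75°
Normalized to (-180°, 180°]: 75°

75°


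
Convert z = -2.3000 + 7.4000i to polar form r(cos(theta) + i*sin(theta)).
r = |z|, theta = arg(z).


r = sqrt(5.29+54.76) = sqrt(60.05) = 7.7492
theta = atan2(7.4, -2.3) = 107.2658 degrees

r = 7.7492, theta = 107.2658 degrees


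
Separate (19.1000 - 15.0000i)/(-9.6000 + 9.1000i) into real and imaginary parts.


Multiply by conjugate: (19.1000 - 15.0000i)(-9.6000 - 9.1000i) / ((-9.6)^2 + 9.1^2)
Numerator real = 19.1*(-9.6) - (15)*9.1 = -319.86
Numerator imag = -15*(-9.6) - 19.1*9.1 = -29.81
Denominator = 174.97
Re(z) = -319.86/174.97 = -1.8281
Im(z) = -29.81/174.97 = -0.1704

Re(z) = -1.8281, Im(z) = -0.1704


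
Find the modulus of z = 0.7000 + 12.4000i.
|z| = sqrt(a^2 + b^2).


|z| = sqrt(0.7^2 + 12.4^2) = sqrt(0.49 + 153.76) = sqrt(154.25) = 12.4197

|z| = 12.4197


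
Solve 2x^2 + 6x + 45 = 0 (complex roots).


disc = 6^2 - 4*2*45 = 36 - 360 = -324
sqrt(|disc|) = sqrt(324) = 18.0000
Real part = -6/(2*2) = -1.5000
Imag part = 18.0000/(2*2) = 4.5000

-1.5000 ± 4.5000i


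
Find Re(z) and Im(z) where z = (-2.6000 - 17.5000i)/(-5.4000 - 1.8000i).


Multiply by conjugate: (-2.6000 - 17.5000i)(-5.4000 + 1.8000i) / ((-5.4)^2 + (-1.8)^2)
Numerator real = -2.6*(-5.4) - (17.5)*(-1.8) = 45.54
Numerator imag = -17.5*(-5.4) - (-2.6)*(-1.8) = 89.82
Denominator = 32.4
Re(z) = 45.54/32.4 = 1.4056
Im(z) = 89.82/32.4 = 2.7722

Re(z) = 1.4056, Im(z) = 2.7722


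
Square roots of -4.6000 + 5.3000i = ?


|z| = sqrt(21.16+28.09) = 7.0178
sqrt((|z|+a)/2) = sqrt((7.0178+(-4.6))/2) = sqrt(1.2089) = 1.0995
sqrt((|z|-a)/2) = sqrt((7.0178-(-4.6))/2) = sqrt(5.8089) = 2.4102

±(1.0995 + 2.4102i) i.e. 1.0995 + 2.4102i and -1.0995 - 2.4102i


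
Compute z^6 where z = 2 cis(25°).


r^6 = 2^6 = 64
n*theta = 6*25° = 150° = 150° (mod 360)
a = 64*cos(150°) = -55.4256
b = 64*sin(150°) = 32.0000

64 cis(150°) = -55.4256 + 32.0000i


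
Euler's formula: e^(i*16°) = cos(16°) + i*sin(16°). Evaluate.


cos(16°) = 0.9613
sin(16°) = 0.2756

e^(i*16°) = 0.9613 + 0.2756i


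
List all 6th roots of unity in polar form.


The 6th roots of unity are cis(360k/6°) for k=0..5
Angle step = 360/6 = 60°
Primitive root: cis(60°)
Primitive root = 0.5000 + 0.8660i

6 roots at angles: 0°, 60°, 120°, 180°, 240°, 300°


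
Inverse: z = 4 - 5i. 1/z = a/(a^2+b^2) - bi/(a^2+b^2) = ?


|z|^2 = 16+25 = 41
1/z = (4 + 5i)/41

1/z = 0.0976 + 0.1220i


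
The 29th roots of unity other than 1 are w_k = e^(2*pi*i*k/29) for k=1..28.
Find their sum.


With w = e^(2*pi*i/29), all 29 of the 29th roots of unity w^0 = 1, w, ..., w^(28) sum to 0: 1 + w + ... + w^(28) = (1 - w^29)/(1 - w) = 0 since w^29 = 1, w ≠ 1.
Removing the root 1: w + w^2 + ... + w^(28) = 0 - 1 = -1

Sum = -1


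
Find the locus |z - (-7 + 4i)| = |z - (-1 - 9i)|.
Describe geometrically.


Equal distances means the locus is the perpendicular bisector of z1 and z2.
Midpoint = ((-7+(-1))/2, (4+(-9))/2) = (-4.0000, -2.5000)

Perpendicular bisector through (-4.0000, -2.5000)


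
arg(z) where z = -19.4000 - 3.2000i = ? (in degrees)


Re = -19.4, Im = -3.2
arg = atan2(-3.2, -19.4) = -170.6335 degrees

arg(z) = -170.6335 degrees


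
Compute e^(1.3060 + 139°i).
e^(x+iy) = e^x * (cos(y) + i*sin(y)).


e^1.3060 = 3.6914
cos(139°) = -0.7547
sin(139°) = 0.65606
Real = 3.6914*(-0.7547) = -2.7859
Imag = 3.6914*0.65606 = 2.4218

-2.7859 + 2.4218i


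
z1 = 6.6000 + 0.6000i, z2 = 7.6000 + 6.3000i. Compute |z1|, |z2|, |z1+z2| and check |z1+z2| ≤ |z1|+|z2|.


|z1| = sqrt(6.6^2 + 0.6^2) = sqrt(43.92) = 6.6272
|z2| = sqrt(7.6^2 + 6.3^2) = sqrt(97.45) = 9.8717
z1+z2 = 14.2000 + 6.9000i
|z1+z2| = sqrt(249.25) = 15.7877
|z1|+|z2| = 6.6272 + 9.8717 = 16.4989

|z1+z2| = 15.7877 ≤ |z1|+|z2| = 16.4989 (verified)


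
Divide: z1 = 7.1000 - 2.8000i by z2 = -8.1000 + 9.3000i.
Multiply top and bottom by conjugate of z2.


Conjugate of z2 = -8.1000 - 9.3000i
Numerator: (7.1000 - 2.8000i)(-8.1000 - 9.3000i) = -83.5500 - 43.3500i
Denominator: (-8.1)^2 + 9.3^2 = 152.1
Result = (-83.5500 - 43.3500i)/152.1

-0.5493 - 0.2850i


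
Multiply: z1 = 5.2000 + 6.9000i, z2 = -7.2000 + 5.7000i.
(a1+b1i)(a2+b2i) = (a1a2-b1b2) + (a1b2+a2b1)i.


Real = 5.2*(-7.2) - 6.9*5.7 = -37.44 - 39.33 = -76.77
Imag = 5.2*5.7 - (7.2)*6.9 = 29.64 - (49.68) = -20.04

-76.7700 - 20.0400i


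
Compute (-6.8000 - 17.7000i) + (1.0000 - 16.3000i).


Real: -6.8 + 1 = -5.8
Imag: -17.7 - 16.3 = -34

-5.8000 - 34.0000i


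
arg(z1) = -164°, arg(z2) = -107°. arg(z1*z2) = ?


arg(z1*z2) = -164° - 107° = -271°
Normalized to (-180°, 180°]: 89°

89°


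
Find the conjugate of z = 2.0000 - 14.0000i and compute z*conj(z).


z_bar = 2.0000 + 14.0000i
z*z_bar = 2^2 + (-14)^2 = 4 + 196 = 200

z_bar = 2.0000 + 14.0000i, z*z_bar = 200


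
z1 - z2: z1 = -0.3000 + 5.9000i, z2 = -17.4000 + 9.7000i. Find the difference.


Real: -0.3 + 17.4 = 17.1
Imag: 5.9 - 9.7 = -3.8

17.1000 - 3.8000i


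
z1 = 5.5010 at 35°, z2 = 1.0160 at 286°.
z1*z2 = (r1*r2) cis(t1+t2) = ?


r = 5.5010 * 1.0160 = 5.5890
theta = 35° + 286° = 321° = 321° (mod 360)

5.5890 cis(321°)


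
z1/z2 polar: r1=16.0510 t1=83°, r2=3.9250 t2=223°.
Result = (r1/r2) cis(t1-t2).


r = 16.0510 / 3.9250 = 4.0894
theta = 83° - 223° = -140° = 220° (mod 360)

4.0894 cis(220°)


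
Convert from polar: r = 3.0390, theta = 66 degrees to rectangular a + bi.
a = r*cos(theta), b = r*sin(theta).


a = 3.0390*cos(66°) = 3.0390*0.40674 = 1.2361
b = 3.0390*sin(66°) = 3.0390*0.91355 = 2.7763

1.2361 + 2.7763i


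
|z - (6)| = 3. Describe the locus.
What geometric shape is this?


|z - z0| = r is a circle with center z0 and radius r.
Center = (6, 0), radius = 3

Circle with center (6, 0) and radius 3


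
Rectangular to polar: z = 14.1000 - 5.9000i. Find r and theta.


r = sqrt(198.81+34.81) = sqrt(233.62) = 15.2846
theta = atan2(-5.9, 14.1) = -22.7064 degrees

r = 15.2846, theta = -22.7064 degrees


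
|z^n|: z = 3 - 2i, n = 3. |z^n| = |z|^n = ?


|z| = sqrt(9+4) = sqrt(13) = 3.6056
|z^3| = |z|^3 = (sqrt(13))^3 = 13*sqrt(13)

|z^3| = 13*sqrt(13) ≈ 46.8722


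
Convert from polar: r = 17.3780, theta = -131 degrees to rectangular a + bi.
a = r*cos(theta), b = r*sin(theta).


a = 17.3780*cos(-131°) = 17.3780*(-0.65606) = -11.4010
b = 17.3780*sin(-131°) = 17.3780*(-0.7547096) = -13.1153

-11.4010 - 13.1153i


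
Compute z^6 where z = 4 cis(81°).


r^6 = 4^6 = 4096
n*theta = 6*81° = 486° = 126° (mod 360)
a = 4096*cos(126°) = -2407.5684
b = 4096*sin(126°) = 3313.7336

4096 cis(126°) = -2407.5684 + 3313.7336i


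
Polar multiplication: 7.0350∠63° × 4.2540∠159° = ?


r = 7.0350 * 4.2540 = 29.9269
theta = 63° + 159° = 222° = 222° (mod 360)

29.9269 cis(222°)


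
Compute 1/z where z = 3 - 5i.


|z|^2 = 9+25 = 34
1/z = (3 + 5i)/34

1/z = 0.0882 + 0.1471i


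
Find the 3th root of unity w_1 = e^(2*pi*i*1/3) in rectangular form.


Angle = 360*1/3 = 120°
a = cos(120°) = -0.5000
b = sin(120°) = 0.8660

-0.5000 + 0.8660i


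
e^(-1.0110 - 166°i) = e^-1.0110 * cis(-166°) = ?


e^-1.0110 = 0.36385
cos(-166°) = -0.9703
sin(-166°) = -0.2419
Real = 0.36385*(-0.9703) = -0.3530
Imag = 0.36385*(-0.2419) = -0.0880

-0.3530 - 0.0880i


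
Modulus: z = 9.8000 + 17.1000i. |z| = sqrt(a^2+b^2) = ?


|z| = sqrt(9.8^2 + 17.1^2) = sqrt(96.04 + 292.41) = sqrt(388.45) = 19.7091

|z| = 19.7091


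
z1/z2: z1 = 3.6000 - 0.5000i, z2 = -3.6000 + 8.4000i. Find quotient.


Conjugate of z2 = -3.6000 - 8.4000i
Numerator: (3.6000 - 0.5000i)(-3.6000 - 8.4000i) = -17.1600 - 28.4400i
Denominator: (-3.6)^2 + 8.4^2 = 83.52
Result = (-17.1600 - 28.4400i)/83.52

-0.2055 - 0.3405i


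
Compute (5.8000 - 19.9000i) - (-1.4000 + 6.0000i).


Real: 5.8 + 1.4 = 7.2
Imag: -19.9 - 6 = -25.9

7.2000 - 25.9000i


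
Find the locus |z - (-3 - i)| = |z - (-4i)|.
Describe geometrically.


Equal distances means the locus is the perpendicular bisector of z1 and z2.
Midpoint = ((-3+0)/2, (-1+(-4))/2) = (-1.5000, -2.5000)

Perpendicular bisector through (-1.5000, -2.5000)


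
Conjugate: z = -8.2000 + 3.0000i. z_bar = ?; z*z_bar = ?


z_bar = -8.2000 - 3.0000i
z*z_bar = (-8.2)^2 + 3^2 = 67.24 + 9 = 76.24

z_bar = -8.2000 - 3.0000i, z*z_bar = 76.24


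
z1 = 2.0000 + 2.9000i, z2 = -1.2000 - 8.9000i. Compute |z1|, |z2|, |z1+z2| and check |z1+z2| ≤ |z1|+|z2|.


|z1| = sqrt(2^2 + 2.9^2) = sqrt(12.41) = 3.5228
|z2| = sqrt((-1.2)^2 + (-8.9)^2) = sqrt(80.65) = 8.9805
z1+z2 = 0.8000 - 6.0000i
|z1+z2| = sqrt(36.64) = 6.0531
|z1|+|z2| = 3.5228 + 8.9805 = 12.5033

|z1+z2| = 6.0531 ≤ |z1|+|z2| = 12.5033 (verified)


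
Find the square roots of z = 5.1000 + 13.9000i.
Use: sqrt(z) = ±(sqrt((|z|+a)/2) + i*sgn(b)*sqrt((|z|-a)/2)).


|z| = sqrt(26.01+193.21) = 14.8061
sqrt((|z|+a)/2) = sqrt((14.8061+5.1)/2) = sqrt(9.9530) = 3.1548
sqrt((|z|-a)/2) = sqrt((14.8061-5.1)/2) = sqrt(4.8530) = 2.2030

±(3.1548 + 2.2030i) i.e. 3.1548 + 2.2030i and -3.1548 - 2.2030i


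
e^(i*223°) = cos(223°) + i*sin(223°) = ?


cos(223°) = -0.7314
sin(223°) = -0.6820

e^(i*223°) = -0.7314 - 0.6820i


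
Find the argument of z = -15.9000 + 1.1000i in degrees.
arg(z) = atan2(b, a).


Re = -15.9, Im = 1.1
arg = atan2(1.1, -15.9) = 176.0424 degrees

arg(z) = 176.0424 degrees


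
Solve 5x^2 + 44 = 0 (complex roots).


disc = 0^2 - 4*5*44 = 0 - 880 = -880
sqrt(|disc|) = sqrt(880) = 29.6648
Real part = 0/(2*5) = 0
Imag part = 29.6648/(2*5) = 2.9665

0 ± 2.9665i


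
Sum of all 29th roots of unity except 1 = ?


With w = e^(2*pi*i/29), all 29 of the 29th roots of unity w^0 = 1, w, ..., w^(28) sum to 0: 1 + w + ... + w^(28) = (1 - w^29)/(1 - w) = 0 since w^29 = 1, w ≠ 1.
Removing the root 1: w + w^2 + ... + w^(28) = 0 - 1 = -1

Sum = -1


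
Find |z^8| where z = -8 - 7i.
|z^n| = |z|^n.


|z| = sqrt(64+49) = sqrt(113) = 10.6301
|z^8| = |z|^8 = (sqrt(113))^8 = 113^4 = 163047361

|z^8| = 163047361


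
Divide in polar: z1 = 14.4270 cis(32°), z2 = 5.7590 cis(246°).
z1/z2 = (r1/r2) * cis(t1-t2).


r = 14.4270 / 5.7590 = 2.5051
theta = 32° - 246° = -214° = 146° (mod 360)

2.5051 cis(146°)


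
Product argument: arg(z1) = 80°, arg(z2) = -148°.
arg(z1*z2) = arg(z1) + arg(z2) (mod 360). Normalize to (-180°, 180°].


arg(z1*z2) = 80° - 148° = -68°
Normalized to (-180°, 180°]: -68°

-68°


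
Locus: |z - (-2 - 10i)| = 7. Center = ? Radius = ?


|z - z0| = r is a circle with center z0 and radius r.
Center = (-2, -10), radius = 7

Circle with center (-2, -10) and radius 7


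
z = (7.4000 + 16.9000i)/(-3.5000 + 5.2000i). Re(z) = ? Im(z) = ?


Multiply by conjugate: (7.4000 + 16.9000i)(-3.5000 - 5.2000i) / ((-3.5)^2 + 5.2^2)
Numerator real = 7.4*(-3.5) + 16.9*5.2 = 61.98
Numerator imag = 16.9*(-3.5) - 7.4*5.2 = -97.63
Denominator = 39.29
Re(z) = 61.98/39.29 = 1.5775
Im(z) = -97.63/39.29 = -2.4849

Re(z) = 1.5775, Im(z) = -2.4849


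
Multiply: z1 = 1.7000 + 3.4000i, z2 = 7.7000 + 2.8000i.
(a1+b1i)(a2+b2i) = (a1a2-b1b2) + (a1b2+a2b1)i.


Real = 1.7*7.7 - 3.4*2.8 = 13.09 - 9.52 = 3.57
Imag = 1.7*2.8 + 7.7*3.4 = 4.76 + 26.18 = 30.94

3.5700 + 30.9400i


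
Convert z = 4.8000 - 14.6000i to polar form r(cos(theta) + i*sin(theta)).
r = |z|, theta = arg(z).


r = sqrt(23.04+213.16) = sqrt(236.2) = 15.3688
theta = atan2(-14.6, 4.8) = -71.8008 degrees

r = 15.3688, theta = -71.8008 degrees


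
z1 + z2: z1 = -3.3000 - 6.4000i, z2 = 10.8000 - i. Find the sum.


Real: -3.3 + 10.8 = 7.5
Imag: -6.4 - 1 = -7.4

7.5000 - 7.4000i


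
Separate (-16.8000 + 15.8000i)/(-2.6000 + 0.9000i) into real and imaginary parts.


Multiply by conjugate: (-16.8000 + 15.8000i)(-2.6000 - 0.9000i) / ((-2.6)^2 + 0.9^2)
Numerator real = -16.8*(-2.6) + 15.8*0.9 = 57.9
Numerator imag = 15.8*(-2.6) - (-16.8)*0.9 = -25.96
Denominator = 7.57
Re(z) = 57.9/7.57 = 7.6486
Im(z) = -25.96/7.57 = -3.4293

Re(z) = 7.6486, Im(z) = -3.4293


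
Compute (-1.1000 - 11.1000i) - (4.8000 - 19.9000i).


Real: -1.1 - 4.8 = -5.9
Imag: -11.1 + 19.9 = 8.8

-5.9000 + 8.8000i


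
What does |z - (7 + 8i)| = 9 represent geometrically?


|z - z0| = r is a circle with center z0 and radius r.
Center = (7, 8), radius = 9

Circle with center (7, 8) and radius 9


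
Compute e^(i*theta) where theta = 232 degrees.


cos(232°) = -0.6157
sin(232°) = -0.7880

e^(i*232°) = -0.6157 - 0.7880i


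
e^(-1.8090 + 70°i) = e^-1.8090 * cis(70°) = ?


e^-1.8090 = 0.1638
cos(70°) = 0.342
sin(70°) = 0.9397
Real = 0.1638*0.342 = 0.0560
Imag = 0.1638*0.9397 = 0.1539

0.0560 + 0.1539i


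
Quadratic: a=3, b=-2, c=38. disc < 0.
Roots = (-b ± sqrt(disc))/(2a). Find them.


disc = (-2)^2 - 4*3*38 = 4 - 456 = -452
sqrt(|disc|) = sqrt(452) = 21.2603
Real part = 2/(2*3) = 0.3333
Imag part = 21.2603/(2*3) = 3.5434

0.3333 ± 3.5434i


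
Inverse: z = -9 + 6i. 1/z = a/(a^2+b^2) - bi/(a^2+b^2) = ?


|z|^2 = 81+36 = 117
1/z = (-9 - 6i)/117

1/z = -0.0769 - 0.0513i


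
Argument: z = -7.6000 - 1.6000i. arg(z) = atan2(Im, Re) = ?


Re = -7.6, Im = -1.6
arg = atan2(-1.6, -7.6) = -168.1113 degrees

arg(z) = -168.1113 degrees


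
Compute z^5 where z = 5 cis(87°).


r^5 = 5^5 = 3125
n*theta = 5*87° = 435° = 75° (mod 360)
a = 3125*cos(75°) = 808.8095
b = 3125*sin(75°) = 3018.5182

3125 cis(75°) = 808.8095 + 3018.5182i


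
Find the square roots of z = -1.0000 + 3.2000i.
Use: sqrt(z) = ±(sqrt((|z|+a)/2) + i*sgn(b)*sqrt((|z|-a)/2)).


|z| = sqrt(1+10.24) = 3.3526
sqrt((|z|+a)/2) = sqrt((3.3526+(-1))/2) = sqrt(1.1763) = 1.0846
sqrt((|z|-a)/2) = sqrt((3.3526-(-1))/2) = sqrt(2.1763) = 1.4752

±(1.0846 + 1.4752i) i.e. 1.0846 + 1.4752i and -1.0846 - 1.4752i


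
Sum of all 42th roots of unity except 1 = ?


With w = e^(2*pi*i/42), all 42 of the 42th roots of unity w^0 = 1, w, ..., w^(41) sum to 0: 1 + w + ... + w^(41) = (1 - w^42)/(1 - w) = 0 since w^42 = 1, w ≠ 1.
Removing the root 1: w + w^2 + ... + w^(41) = 0 - 1 = -1

Sum = -1


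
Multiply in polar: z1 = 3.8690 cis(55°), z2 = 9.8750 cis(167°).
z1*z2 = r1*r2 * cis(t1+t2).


r = 3.8690 * 9.8750 = 38.2064
theta = 55° + 167° = 222° = 222° (mod 360)

38.2064 cis(222°)


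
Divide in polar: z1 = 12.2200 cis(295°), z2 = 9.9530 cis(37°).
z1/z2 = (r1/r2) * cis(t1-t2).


r = 12.2200 / 9.9530 = 1.2278
theta = 295° - 37° = 258° = 258° (mod 360)

1.2278 cis(258°)


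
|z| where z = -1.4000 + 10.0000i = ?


|z| = sqrt((-1.4)^2 + 10^2) = sqrt(1.96 + 100) = sqrt(101.96) = 10.0975

|z| = 10.0975


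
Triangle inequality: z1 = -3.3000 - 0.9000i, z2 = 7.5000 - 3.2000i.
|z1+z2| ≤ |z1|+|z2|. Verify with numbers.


|z1| = sqrt((-3.3)^2 + (-0.9)^2) = sqrt(11.7) = 3.4205
|z2| = sqrt(7.5^2 + (-3.2)^2) = sqrt(66.49) = 8.1541
z1+z2 = 4.2000 - 4.1000i
|z1+z2| = sqrt(34.45) = 5.8694
|z1|+|z2| = 3.4205 + 8.1541 = 11.5746

|z1+z2| = 5.8694 ≤ |z1|+|z2| = 11.5746 (verified)


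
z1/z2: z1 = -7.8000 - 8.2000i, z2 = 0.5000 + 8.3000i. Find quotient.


Conjugate of z2 = 0.5000 - 8.3000i
Numerator: (-7.8000 - 8.2000i)(0.5000 - 8.3000i) = -71.9600 + 60.6400i
Denominator: 0.5^2 + 8.3^2 = 69.14
Result = (-71.9600 + 60.6400i)/69.14

-1.0408 + 0.8771i


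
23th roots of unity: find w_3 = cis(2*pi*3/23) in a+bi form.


Angle = 360*3/23 = 46.9565°
a = cos(46.9565°) = 0.6826
b = sin(46.9565°) = 0.7308

0.6826 + 0.7308i


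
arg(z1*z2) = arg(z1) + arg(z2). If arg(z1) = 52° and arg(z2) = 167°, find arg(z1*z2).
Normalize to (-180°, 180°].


arg(z1*z2) = 52° + 167° = 219°
Normalized to (-180°, 180°]: -141°

-141°


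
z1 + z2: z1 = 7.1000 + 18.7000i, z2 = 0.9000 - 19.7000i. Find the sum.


Real: 7.1 + 0.9 = 8
Imag: 18.7 - 19.7 = -1

8.0000 - i


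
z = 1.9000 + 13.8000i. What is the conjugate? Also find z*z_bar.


z_bar = 1.9000 - 13.8000i
z*z_bar = 1.9^2 + 13.8^2 = 3.61 + 190.44 = 194.05

z_bar = 1.9000 - 13.8000i, z*z_bar = 194.05


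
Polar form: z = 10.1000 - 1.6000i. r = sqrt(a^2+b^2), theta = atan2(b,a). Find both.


r = sqrt(102.01+2.56) = sqrt(104.57) = 10.2259
theta = atan2(-1.6, 10.1) = -9.0018 degrees

r = 10.2259, theta = -9.0018 degrees


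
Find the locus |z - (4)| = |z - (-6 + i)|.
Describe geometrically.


Equal distances means the locus is the perpendicular bisector of z1 and z2.
Midpoint = ((4+(-6))/2, (0+1)/2) = (-1.0000, 0.5000)

Perpendicular bisector through (-1.0000, 0.5000)


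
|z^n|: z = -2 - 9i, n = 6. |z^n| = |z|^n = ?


|z| = sqrt(4+81) = sqrt(85) = 9.2195
|z^6| = |z|^6 = (sqrt(85))^6 = 85^3 = 614125

|z^6| = 614125


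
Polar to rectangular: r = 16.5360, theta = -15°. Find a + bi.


a = 16.5360*cos(-15°) = 16.5360*0.9659258 = 15.9725
b = 16.5360*sin(-15°) = 16.5360*(-0.25882) = -4.2798

15.9725 - 4.2798i


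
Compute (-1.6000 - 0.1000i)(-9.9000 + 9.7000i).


Real = -1.6*(-9.9) - (-0.1)*9.7 = 15.84 - (-0.97) = 16.81
Imag = -1.6*9.7 - (9.9)*(-0.1) = -15.52 + 0.99 = -14.53

16.8100 - 14.5300i


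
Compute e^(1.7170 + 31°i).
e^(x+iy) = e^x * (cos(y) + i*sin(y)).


e^1.7170 = 5.5678
cos(31°) = 0.857167
sin(31°) = 0.51504
Real = 5.5678*0.857167 = 4.7725
Imag = 5.5678*0.51504 = 2.8676

4.7725 + 2.8676i


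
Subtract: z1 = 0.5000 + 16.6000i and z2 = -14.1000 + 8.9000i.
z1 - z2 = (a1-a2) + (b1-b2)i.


Real: 0.5 + 14.1 = 14.6
Imag: 16.6 - 8.9 = 7.7

14.6000 + 7.7000i


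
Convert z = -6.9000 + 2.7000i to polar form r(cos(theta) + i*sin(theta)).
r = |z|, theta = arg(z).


r = sqrt(47.61+7.29) = sqrt(54.9) = 7.4095
theta = atan2(2.7, -6.9) = 158.6294 degrees

r = 7.4095, theta = 158.6294 degrees


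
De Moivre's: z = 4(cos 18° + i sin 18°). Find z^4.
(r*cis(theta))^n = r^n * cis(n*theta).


r^4 = 4^4 = 256
n*theta = 4*18° = 72° = 72° (mod 360)
a = 256*cos(72°) = 79.1084
b = 256*sin(72°) = 243.4705

256 cis(72°) = 79.1084 + 243.4705i


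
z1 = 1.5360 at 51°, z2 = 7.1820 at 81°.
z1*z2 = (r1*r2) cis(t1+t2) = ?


r = 1.5360 * 7.1820 = 11.0316
theta = 51° + 81° = 132° = 132° (mod 360)

11.0316 cis(132°)


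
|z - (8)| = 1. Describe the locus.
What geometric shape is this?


|z - z0| = r is a circle with center z0 and radius r.
Center = (8, 0), radius = 1

Circle with center (8, 0) and radius 1


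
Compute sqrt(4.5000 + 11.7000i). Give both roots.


|z| = sqrt(20.25+136.89) = 12.5355
sqrt((|z|+a)/2) = sqrt((12.5355+4.5)/2) = sqrt(8.5178) = 2.9185
sqrt((|z|-a)/2) = sqrt((12.5355-4.5)/2) = sqrt(4.0178) = 2.0044

±(2.9185 + 2.0044i) i.e. 2.9185 + 2.0044i and -2.9185 - 2.0044i


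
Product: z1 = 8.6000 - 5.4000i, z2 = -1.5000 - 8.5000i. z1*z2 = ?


Real = 8.6*(-1.5) - (-5.4)*(-8.5) = -12.9 - 45.9 = -58.8
Imag = 8.6*(-8.5) - (1.5)*(-5.4) = -73.1 + 8.1 = -65

-58.8000 - 65.0000i


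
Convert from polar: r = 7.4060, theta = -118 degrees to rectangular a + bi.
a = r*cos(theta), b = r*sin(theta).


a = 7.4060*cos(-118°) = 7.4060*(-0.46947) = -3.4769
b = 7.4060*sin(-118°) = 7.4060*(-0.88295) = -6.5391

-3.4769 - 6.5391i


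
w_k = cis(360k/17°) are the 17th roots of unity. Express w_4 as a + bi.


Angle = 360*4/17 = 84.7059°
a = cos(84.7059°) = 0.0923
b = sin(84.7059°) = 0.9957

0.0923 + 0.9957i


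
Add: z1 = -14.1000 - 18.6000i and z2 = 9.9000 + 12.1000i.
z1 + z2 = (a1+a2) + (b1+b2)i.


Real: -14.1 + 9.9 = -4.2
Imag: -18.6 + 12.1 = -6.5

-4.2000 - 6.5000i


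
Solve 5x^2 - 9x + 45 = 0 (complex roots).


disc = (-9)^2 - 4*5*45 = 81 - 900 = -819
sqrt(|disc|) = sqrt(819) = 28.6182
Real part = 9/(2*5) = 0.9000
Imag part = 28.6182/(2*5) = 2.8618

0.9000 ± 2.8618i


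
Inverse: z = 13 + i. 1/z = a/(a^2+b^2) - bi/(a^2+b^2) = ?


|z|^2 = 169+1 = 170
1/z = (13 - 1i)/170

1/z = 0.0765 - 0.0059i


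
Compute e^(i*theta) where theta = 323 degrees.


cos(323°) = 0.7986
sin(323°) = -0.6018

e^(i*323°) = 0.7986 - 0.6018i


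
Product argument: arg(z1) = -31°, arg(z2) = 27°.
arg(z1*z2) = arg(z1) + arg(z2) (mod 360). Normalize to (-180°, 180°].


arg(z1*z2) = -31° + 27° = -4°
Normalized to (-180°, 180°]: -4°

-4°


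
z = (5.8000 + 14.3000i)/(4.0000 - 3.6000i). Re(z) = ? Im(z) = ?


Multiply by conjugate: (5.8000 + 14.3000i)(4.0000 + 3.6000i) / (4^2 + (-3.6)^2)
Numerator real = 5.8*4 + 14.3*(-3.6) = -28.28
Numerator imag = 14.3*4 - 5.8*(-3.6) = 78.08
Denominator = 28.96
Re(z) = -28.28/28.96 = -0.9765
Im(z) = 78.08/28.96 = 2.6961

Re(z) = -0.9765, Im(z) = 2.6961


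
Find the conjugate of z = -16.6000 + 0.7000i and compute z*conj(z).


z_bar = -16.6000 - 0.7000i
z*z_bar = (-16.6)^2 + 0.7^2 = 275.56 + 0.49 = 276.05

z_bar = -16.6000 - 0.7000i, z*z_bar = 276.05


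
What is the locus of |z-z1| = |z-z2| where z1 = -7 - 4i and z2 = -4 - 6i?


Equal distances means the locus is the perpendicular bisector of z1 and z2.
Midpoint = ((-7+(-4))/2, (-4+(-6))/2) = (-5.5000, -5.0000)

Perpendicular bisector through (-5.5000, -5.0000)


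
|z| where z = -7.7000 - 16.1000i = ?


|z| = sqrt((-7.7)^2 + (-16.1)^2) = sqrt(59.29 + 259.21) = sqrt(318.5) = 17.8466

|z| = 17.8466


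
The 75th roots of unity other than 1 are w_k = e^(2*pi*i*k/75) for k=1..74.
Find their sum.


With w = e^(2*pi*i/75), all 75 of the 75th roots of unity w^0 = 1, w, ..., w^(74) sum to 0: 1 + w + ... + w^(74) = (1 - w^75)/(1 - w) = 0 since w^75 = 1, w ≠ 1.
Removing the root 1: w + w^2 + ... + w^(74) = 0 - 1 = -1

Sum = -1


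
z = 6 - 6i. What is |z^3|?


|z| = sqrt(36+36) = sqrt(72) = 8.4853
|z^3| = |z|^3 = (sqrt(72))^3 = 72*sqrt(72)

|z^3| = 72*sqrt(72) ≈ 610.9403


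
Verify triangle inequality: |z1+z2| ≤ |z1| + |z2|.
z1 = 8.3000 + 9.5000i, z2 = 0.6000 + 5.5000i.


|z1| = sqrt(8.3^2 + 9.5^2) = sqrt(159.14) = 12.6151
|z2| = sqrt(0.6^2 + 5.5^2) = sqrt(30.61) = 5.5326
z1+z2 = 8.9000 + 15.0000i
|z1+z2| = sqrt(304.21) = 17.4416
|z1|+|z2| = 12.6151 + 5.5326 = 18.1477

|z1+z2| = 17.4416 ≤ |z1|+|z2| = 18.1477 (verified)


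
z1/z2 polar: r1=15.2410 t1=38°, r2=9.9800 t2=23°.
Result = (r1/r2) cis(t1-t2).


r = 15.2410 / 9.9800 = 1.5272
theta = 38° - 23° = 15° = 15° (mod 360)

1.5272 cis(15°)


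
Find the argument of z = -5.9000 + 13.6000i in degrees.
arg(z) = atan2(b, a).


Re = -5.9, Im = 13.6
arg = atan2(13.6, -5.9) = 113.4523 degrees

arg(z) = 113.4523 degrees


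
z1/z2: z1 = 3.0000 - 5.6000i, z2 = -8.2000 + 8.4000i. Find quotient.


Conjugate of z2 = -8.2000 - 8.4000i
Numerator: (3.0000 - 5.6000i)(-8.2000 - 8.4000i) = -71.6400 + 20.7200i
Denominator: (-8.2)^2 + 8.4^2 = 137.8
Result = (-71.6400 + 20.7200i)/137.8

-0.5199 + 0.1504i


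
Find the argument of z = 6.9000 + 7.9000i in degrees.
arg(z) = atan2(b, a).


Re = 6.9, Im = 7.9
arg = atan2(7.9, 6.9) = 48.8655 degrees

arg(z) = 48.8655 degrees


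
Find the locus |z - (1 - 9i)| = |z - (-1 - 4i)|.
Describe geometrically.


Equal distances means the locus is the perpendicular bisector of z1 and z2.
Midpoint = ((1+(-1))/2, (-9+(-4))/2) = (0, -6.5000)

Perpendicular bisector through (0, -6.5000)


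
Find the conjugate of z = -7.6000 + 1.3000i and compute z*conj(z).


z_bar = -7.6000 - 1.3000i
z*z_bar = (-7.6)^2 + 1.3^2 = 57.76 + 1.69 = 59.45

z_bar = -7.6000 - 1.3000i, z*z_bar = 59.45


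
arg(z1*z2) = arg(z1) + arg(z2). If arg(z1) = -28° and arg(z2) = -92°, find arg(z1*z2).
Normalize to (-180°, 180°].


arg(z1*z2) = -28° - 92° = -120°
Normalized to (-180°, 180°]: -120°

-120°


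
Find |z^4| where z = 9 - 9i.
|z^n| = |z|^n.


|z| = sqrt(81+81) = sqrt(162) = 12.7279
|z^4| = |z|^4 = (sqrt(162))^4 = 162^2 = 26244

|z^4| = 26244


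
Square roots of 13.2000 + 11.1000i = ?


|z| = sqrt(174.24+123.21) = 17.2467
sqrt((|z|+a)/2) = sqrt((17.2467+13.2)/2) = sqrt(15.2234) = 3.9017
sqrt((|z|-a)/2) = sqrt((17.2467-13.2)/2) = sqrt(2.0234) = 1.4225

±(3.9017 + 1.4225i) i.e. 3.9017 + 1.4225i and -3.9017 - 1.4225i


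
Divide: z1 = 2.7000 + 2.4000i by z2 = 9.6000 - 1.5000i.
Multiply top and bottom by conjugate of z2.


Conjugate of z2 = 9.6000 + 1.5000i
Numerator: (2.7000 + 2.4000i)(9.6000 + 1.5000i) = 22.3200 + 27.0900i
Denominator: 9.6^2 + (-1.5)^2 = 94.41
Result = (22.3200 + 27.0900i)/94.41

0.2364 + 0.2869i


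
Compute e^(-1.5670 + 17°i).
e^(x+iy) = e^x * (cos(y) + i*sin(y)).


e^-1.5670 = 0.2087
cos(17°) = 0.9563
sin(17°) = 0.2924
Real = 0.2087*0.9563 = 0.1996
Imag = 0.2087*0.2924 = 0.0610

0.1996 + 0.0610i


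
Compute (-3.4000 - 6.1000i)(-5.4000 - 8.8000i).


Real = -3.4*(-5.4) - (-6.1)*(-8.8) = 18.36 - 53.68 = -35.32
Imag = -3.4*(-8.8) - (5.4)*(-6.1) = 29.92 + 32.94 = 62.86

-35.3200 + 62.8600i


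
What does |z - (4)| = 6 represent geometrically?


|z - z0| = r is a circle with center z0 and radius r.
Center = (4, 0), radius = 6

Circle with center (4, 0) and radius 6


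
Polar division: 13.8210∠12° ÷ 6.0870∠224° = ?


r = 13.8210 / 6.0870 = 2.2706
theta = 12° - 224° = -212° = 148° (mod 360)

2.2706 cis(148°)


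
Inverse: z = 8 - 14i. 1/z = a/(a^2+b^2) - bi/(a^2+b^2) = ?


|z|^2 = 64+196 = 260
1/z = (8 + 14i)/260

1/z = 0.0308 + 0.0538i


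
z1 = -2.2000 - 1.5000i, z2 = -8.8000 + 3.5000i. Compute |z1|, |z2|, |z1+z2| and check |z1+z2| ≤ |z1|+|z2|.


|z1| = sqrt((-2.2)^2 + (-1.5)^2) = sqrt(7.09) = 2.6627
|z2| = sqrt((-8.8)^2 + 3.5^2) = sqrt(89.69) = 9.4705
z1+z2 = -11.0000 + 2.0000i
|z1+z2| = sqrt(125) = 11.1803
|z1|+|z2| = 2.6627 + 9.4705 = 12.1332

|z1+z2| = 11.1803 ≤ |z1|+|z2| = 12.1332 (verified)


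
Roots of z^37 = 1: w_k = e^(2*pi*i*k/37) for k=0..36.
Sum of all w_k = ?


The sum of all 37th roots of unity is 0.
Geometric series: (1 - w^37)/(1 - w) = (1-1)/(1-w) = 0 since w^37 = 1, w ≠ 1.
Alternatively: coefficient of z^36 in z^37 - 1 is 0.

0


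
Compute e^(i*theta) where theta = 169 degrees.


cos(169°) = -0.9816
sin(169°) = 0.1908

e^(i*169°) = -0.9816 + 0.1908i


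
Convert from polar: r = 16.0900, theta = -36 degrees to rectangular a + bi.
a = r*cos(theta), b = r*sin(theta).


a = 16.0900*cos(-36°) = 16.0900*0.80902 = 13.0171
b = 16.0900*sin(-36°) = 16.0900*(-0.58779) = -9.4575

13.0171 - 9.4575i


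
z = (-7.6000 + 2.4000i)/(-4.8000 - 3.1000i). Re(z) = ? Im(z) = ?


Multiply by conjugate: (-7.6000 + 2.4000i)(-4.8000 + 3.1000i) / ((-4.8)^2 + (-3.1)^2)
Numerator real = -7.6*(-4.8) + 2.4*(-3.1) = 29.04
Numerator imag = 2.4*(-4.8) - (-7.6)*(-3.1) = -35.08
Denominator = 32.65
Re(z) = 29.04/32.65 = 0.8894
Im(z) = -35.08/32.65 = -1.0744

Re(z) = 0.8894, Im(z) = -1.0744


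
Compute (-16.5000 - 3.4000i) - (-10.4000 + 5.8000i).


Real: -16.5 + 10.4 = -6.1
Imag: -3.4 - 5.8 = -9.2

-6.1000 - 9.2000i


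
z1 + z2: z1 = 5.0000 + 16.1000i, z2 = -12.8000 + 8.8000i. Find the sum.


Real: 5 - 12.8 = -7.8
Imag: 16.1 + 8.8 = 24.9

-7.8000 + 24.9000i


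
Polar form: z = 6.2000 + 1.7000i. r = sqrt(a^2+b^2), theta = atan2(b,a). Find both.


r = sqrt(38.44+2.89) = sqrt(41.33) = 6.4288
theta = atan2(1.7, 6.2) = 15.3333 degrees

r = 6.4288, theta = 15.3333 degrees


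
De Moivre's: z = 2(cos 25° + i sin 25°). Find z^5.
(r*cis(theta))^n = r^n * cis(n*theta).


r^5 = 2^5 = 32
n*theta = 5*25° = 125° = 125° (mod 360)
a = 32*cos(125°) = -18.3544
b = 32*sin(125°) = 26.2129

32 cis(125°) = -18.3544 + 26.2129i


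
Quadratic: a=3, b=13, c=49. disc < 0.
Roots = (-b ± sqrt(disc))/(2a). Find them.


disc = 13^2 - 4*3*49 = 169 - 588 = -419
sqrt(|disc|) = sqrt(419) = 20.4695
Real part = -13/(2*3) = -2.1667
Imag part = 20.4695/(2*3) = 3.4116

-2.1667 ± 3.4116i


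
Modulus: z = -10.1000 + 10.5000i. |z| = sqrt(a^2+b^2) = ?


|z| = sqrt((-10.1)^2 + 10.5^2) = sqrt(102.01 + 110.25) = sqrt(212.26) = 14.5691

|z| = 14.5691


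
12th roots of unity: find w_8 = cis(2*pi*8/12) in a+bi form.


Angle = 360*8/12 = 240°
a = cos(240°) = -0.5000
b = sin(240°) = -0.8660

-0.5000 - 0.8660i


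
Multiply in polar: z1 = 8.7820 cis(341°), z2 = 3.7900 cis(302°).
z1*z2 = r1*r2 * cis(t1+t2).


r = 8.7820 * 3.7900 = 33.2838
theta = 341° + 302° = 643° = 283° (mod 360)

33.2838 cis(283°)


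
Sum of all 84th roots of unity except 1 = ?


With w = e^(2*pi*i/84), all 84 of the 84th roots of unity w^0 = 1, w, ..., w^(83) sum to 0: 1 + w + ... + w^(83) = (1 - w^84)/(1 - w) = 0 since w^84 = 1, w ≠ 1.
Removing the root 1: w + w^2 + ... + w^(83) = 0 - 1 = -1

Sum = -1


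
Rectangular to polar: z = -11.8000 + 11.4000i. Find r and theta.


r = sqrt(139.24+129.96) = sqrt(269.2) = 16.4073
theta = atan2(11.4, -11.8) = 135.9878 degrees

r = 16.4073, theta = 135.9878 degrees


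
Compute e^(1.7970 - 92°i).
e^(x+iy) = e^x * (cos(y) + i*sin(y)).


e^1.7970 = 6.0315
cos(-92°) = -0.0349
sin(-92°) = -0.9994
Real = 6.0315*(-0.0349) = -0.2105
Imag = 6.0315*(-0.9994) = -6.0279

-0.2105 - 6.0279i


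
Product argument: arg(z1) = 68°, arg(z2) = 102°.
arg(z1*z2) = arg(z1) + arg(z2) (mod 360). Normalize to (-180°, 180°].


arg(z1*z2) = 68° + 102° = 170°
Normalized to (-180°, 180°]: 170°

170°


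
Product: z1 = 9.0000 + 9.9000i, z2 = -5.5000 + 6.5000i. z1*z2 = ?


Real = 9*(-5.5) - 9.9*6.5 = -49.5 - 64.35 = -113.85
Imag = 9*6.5 - (5.5)*9.9 = 58.5 - (54.45) = 4.05

-113.8500 + 4.0500i


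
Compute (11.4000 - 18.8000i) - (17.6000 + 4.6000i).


Real: 11.4 - 17.6 = -6.2
Imag: -18.8 - 4.6 = -23.4

-6.2000 - 23.4000i


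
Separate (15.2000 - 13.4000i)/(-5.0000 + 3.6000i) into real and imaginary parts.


Multiply by conjugate: (15.2000 - 13.4000i)(-5.0000 - 3.6000i) / ((-5)^2 + 3.6^2)
Numerator real = 15.2*(-5) - (13.4)*3.6 = -124.24
Numerator imag = -13.4*(-5) - 15.2*3.6 = 12.28
Denominator = 37.96
Re(z) = -124.24/37.96 = -3.2729
Im(z) = 12.28/37.96 = 0.3235

Re(z) = -3.2729, Im(z) = 0.3235


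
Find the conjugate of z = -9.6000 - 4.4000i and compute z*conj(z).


z_bar = -9.6000 + 4.4000i
z*z_bar = (-9.6)^2 + (-4.4)^2 = 92.16 + 19.36 = 111.52

z_bar = -9.6000 + 4.4000i, z*z_bar = 111.52


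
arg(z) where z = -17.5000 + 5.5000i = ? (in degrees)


Re = -17.5, Im = 5.5
arg = atan2(5.5, -17.5) = 162.5528 degrees

arg(z) = 162.5528 degrees


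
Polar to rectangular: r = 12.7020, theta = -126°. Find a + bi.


a = 12.7020*cos(-126°) = 12.7020*(-0.587785) = -7.4660
b = 12.7020*sin(-126°) = 12.7020*(-0.809017) = -10.2761

-7.4660 - 10.2761i


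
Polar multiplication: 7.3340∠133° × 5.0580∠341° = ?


r = 7.3340 * 5.0580 = 37.0954
theta = 133° + 341° = 474° = 114° (mod 360)

37.0954 cis(114°)


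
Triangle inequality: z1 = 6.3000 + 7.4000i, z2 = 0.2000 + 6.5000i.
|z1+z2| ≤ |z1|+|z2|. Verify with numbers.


|z1| = sqrt(6.3^2 + 7.4^2) = sqrt(94.45) = 9.7185
|z2| = sqrt(0.2^2 + 6.5^2) = sqrt(42.29) = 6.5031
z1+z2 = 6.5000 + 13.9000i
|z1+z2| = sqrt(235.46) = 15.3447
|z1|+|z2| = 9.7185 + 6.5031 = 16.2216

|z1+z2| = 15.3447 ≤ |z1|+|z2| = 16.2216 (verified)


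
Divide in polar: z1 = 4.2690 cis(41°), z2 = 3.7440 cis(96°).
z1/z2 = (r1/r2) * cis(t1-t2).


r = 4.2690 / 3.7440 = 1.1402
theta = 41° - 96° = -55° = 305° (mod 360)

1.1402 cis(305°)


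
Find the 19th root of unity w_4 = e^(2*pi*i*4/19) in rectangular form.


Angle = 360*4/19 = 75.7895°
a = cos(75.7895°) = 0.2455
b = sin(75.7895°) = 0.9694

0.2455 + 0.9694i


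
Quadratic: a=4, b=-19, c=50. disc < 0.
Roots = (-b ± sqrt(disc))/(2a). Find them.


disc = (-19)^2 - 4*4*50 = 361 - 800 = -439
sqrt(|disc|) = sqrt(439) = 20.9523
Real part = 19/(2*4) = 2.3750
Imag part = 20.9523/(2*4) = 2.6190

2.3750 ± 2.6190i


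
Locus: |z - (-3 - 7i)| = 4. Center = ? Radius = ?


|z - z0| = r is a circle with center z0 and radius r.
Center = (-3, -7), radius = 4

Circle with center (-3, -7) and radius 4


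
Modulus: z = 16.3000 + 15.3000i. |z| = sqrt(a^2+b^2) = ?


|z| = sqrt(16.3^2 + 15.3^2) = sqrt(265.69 + 234.09) = sqrt(499.78) = 22.3558

|z| = 22.3558


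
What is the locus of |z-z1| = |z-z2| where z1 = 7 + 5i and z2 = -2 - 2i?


Equal distances means the locus is the perpendicular bisector of z1 and z2.
Midpoint = ((7+(-2))/2, (5+(-2))/2) = (2.5000, 1.5000)

Perpendicular bisector through (2.5000, 1.5000)


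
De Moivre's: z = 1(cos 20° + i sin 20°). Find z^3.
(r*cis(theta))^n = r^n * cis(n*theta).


r^3 = 1^3 = 1
n*theta = 3*20° = 60° = 60° (mod 360)
a = 1*cos(60°) = 0.5000
b = 1*sin(60°) = 0.8660

1 cis(60°) = 0.5000 + 0.8660i


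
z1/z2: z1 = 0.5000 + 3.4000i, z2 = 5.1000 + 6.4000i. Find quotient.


Conjugate of z2 = 5.1000 - 6.4000i
Numerator: (0.5000 + 3.4000i)(5.1000 - 6.4000i) = 24.3100 + 14.1400i
Denominator: 5.1^2 + 6.4^2 = 66.97
Result = (24.3100 + 14.1400i)/66.97

0.3630 + 0.2111i


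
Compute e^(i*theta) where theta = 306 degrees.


cos(306°) = 0.5878
sin(306°) = -0.8090

e^(i*306°) = 0.5878 - 0.8090i


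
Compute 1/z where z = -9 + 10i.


|z|^2 = 81+100 = 181
1/z = (-9 - 10i)/181

1/z = -0.0497 - 0.0552i


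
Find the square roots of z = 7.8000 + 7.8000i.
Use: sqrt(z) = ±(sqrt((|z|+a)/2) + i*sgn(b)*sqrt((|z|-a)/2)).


|z| = sqrt(60.84+60.84) = 11.0309
sqrt((|z|+a)/2) = sqrt((11.0309+7.8)/2) = sqrt(9.4154) = 3.0685
sqrt((|z|-a)/2) = sqrt((11.0309-7.8)/2) = sqrt(1.6154) = 1.2710

±(3.0685 + 1.2710i) i.e. 3.0685 + 1.2710i and -3.0685 - 1.2710i


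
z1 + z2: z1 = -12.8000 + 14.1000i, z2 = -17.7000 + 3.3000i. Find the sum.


Real: -12.8 - 17.7 = -30.5
Imag: 14.1 + 3.3 = 17.4

-30.5000 + 17.4000i


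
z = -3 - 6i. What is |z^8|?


|z| = sqrt(9+36) = sqrt(45) = 6.7082
|z^8| = |z|^8 = (sqrt(45))^8 = 45^4 = 4100625

|z^8| = 4100625


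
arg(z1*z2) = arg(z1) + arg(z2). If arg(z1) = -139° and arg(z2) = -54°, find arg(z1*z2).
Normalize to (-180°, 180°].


arg(z1*z2) = -139° - 54° = -193°
Normalized to (-180°, 180°]: 167°

167°


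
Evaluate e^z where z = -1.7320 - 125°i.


e^-1.7320 = 0.1769
cos(-125°) = -0.5736
sin(-125°) = -0.8192
Real = 0.1769*(-0.5736) = -0.1015
Imag = 0.1769*(-0.8192) = -0.1449

-0.1015 - 0.1449i


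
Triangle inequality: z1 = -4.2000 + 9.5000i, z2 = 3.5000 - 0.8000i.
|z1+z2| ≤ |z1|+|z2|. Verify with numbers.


|z1| = sqrt((-4.2)^2 + 9.5^2) = sqrt(107.89) = 10.3870
|z2| = sqrt(3.5^2 + (-0.8)^2) = sqrt(12.89) = 3.5903
z1+z2 = -0.7000 + 8.7000i
|z1+z2| = sqrt(76.18) = 8.7281
|z1|+|z2| = 10.3870 + 3.5903 = 13.9773

|z1+z2| = 8.7281 ≤ |z1|+|z2| = 13.9773 (verified)


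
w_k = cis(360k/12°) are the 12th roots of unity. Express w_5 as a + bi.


Angle = 360*5/12 = 150°
a = cos(150°) = -0.8660
b = sin(150°) = 0.5000

-0.8660 + 0.5000i


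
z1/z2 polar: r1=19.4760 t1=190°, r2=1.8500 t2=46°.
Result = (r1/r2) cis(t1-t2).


r = 19.4760 / 1.8500 = 10.5276
theta = 190° - 46° = 144° = 144° (mod 360)

10.5276 cis(144°)


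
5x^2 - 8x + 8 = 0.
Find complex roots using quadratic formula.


disc = (-8)^2 - 4*5*8 = 64 - 160 = -96
sqrt(|disc|) = sqrt(96) = 9.7980
Real part = 8/(2*5) = 0.8000
Imag part = 9.7980/(2*5) = 0.9798

0.8000 ± 0.9798i
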